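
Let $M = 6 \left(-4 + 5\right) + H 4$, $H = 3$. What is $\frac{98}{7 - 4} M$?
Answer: $588$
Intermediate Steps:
$M = 18$ ($M = 6 \left(-4 + 5\right) + 3 \cdot 4 = 6 \cdot 1 + 12 = 6 + 12 = 18$)
$\frac{98}{7 - 4} M = \frac{98}{7 - 4} \cdot 18 = \frac{98}{3} \cdot 18 = 588$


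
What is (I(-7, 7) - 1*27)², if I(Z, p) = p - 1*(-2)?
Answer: 324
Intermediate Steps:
I(Z, p) = 2 + p (I(Z, p) = p + 2 = 2 + p)
(I(-7, 7) - 1*27)² = ((2 + 7) - 1*27)² = (9 - 27)² = (-18)² = 324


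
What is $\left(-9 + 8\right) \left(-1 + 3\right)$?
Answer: $-2$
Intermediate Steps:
$\left(-9 + 8\right) \left(-1 + 3\right) = \left(-1\right) 2 = -2$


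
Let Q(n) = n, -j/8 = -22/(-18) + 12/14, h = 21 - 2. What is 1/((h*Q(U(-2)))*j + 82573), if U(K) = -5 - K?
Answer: 21/1753945 ≈ 1.1973e-5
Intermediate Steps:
h = 19
j = -1048/63 (j = -8*(-22/(-18) + 12/14) = -8*(-22*(-1/18) + 12*(1/14)) = -8*(11/9 + 6/7) = -8*131/63 = -1048/63 ≈ -16.635)
1/((h*Q(U(-2)))*j + 82573) = 1/((19*(-5 - 1*(-2)))*(-1048/63) + 82573) = 1/((19*(-5 + 2))*(-1048/63) + 82573) = 1/((19*(-3))*(-1048/63) + 82573) = 1/(-57*(-1048/63) + 82573) = 1/(19912/21 + 82573) = 1/(1753945/21) = 21/1753945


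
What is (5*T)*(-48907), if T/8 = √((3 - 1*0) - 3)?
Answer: 0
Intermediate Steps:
T = 0 (T = 8*√((3 - 1*0) - 3) = 8*√((3 + 0) - 3) = 8*√(3 - 3) = 8*√0 = 8*0 = 0)
(5*T)*(-48907) = (5*0)*(-48907) = 0*(-48907) = 0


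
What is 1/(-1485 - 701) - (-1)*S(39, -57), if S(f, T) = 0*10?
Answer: -1/2186 ≈ -0.00045746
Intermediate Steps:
S(f, T) = 0
1/(-1485 - 701) - (-1)*S(39, -57) = 1/(-1485 - 701) - (-1)*0 = 1/(-2186) - 1*0 = -1/2186 + 0 = -1/2186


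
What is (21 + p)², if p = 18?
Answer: 1521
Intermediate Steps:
(21 + p)² = (21 + 18)² = 39² = 1521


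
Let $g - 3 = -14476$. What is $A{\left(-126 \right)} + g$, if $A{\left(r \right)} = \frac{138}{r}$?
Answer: $- \frac{303956}{21} \approx -14474.0$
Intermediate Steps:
$g = -14473$ ($g = 3 - 14476 = -14473$)
$A{\left(-126 \right)} + g = \frac{138}{-126} - 14473 = 138 \left(- \frac{1}{126}\right) - 14473 = - \frac{23}{21} - 14473 = - \frac{303956}{21}$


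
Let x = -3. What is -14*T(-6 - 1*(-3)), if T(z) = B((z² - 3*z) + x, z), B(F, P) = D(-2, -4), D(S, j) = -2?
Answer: 28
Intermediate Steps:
B(F, P) = -2
T(z) = -2
-14*T(-6 - 1*(-3)) = -14*(-2) = 28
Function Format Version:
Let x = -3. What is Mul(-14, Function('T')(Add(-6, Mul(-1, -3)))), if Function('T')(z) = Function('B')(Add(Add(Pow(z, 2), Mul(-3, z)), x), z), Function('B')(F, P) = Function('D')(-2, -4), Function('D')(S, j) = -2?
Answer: 28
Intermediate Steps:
Function('B')(F, P) = -2
Function('T')(z) = -2
Mul(-14, Function('T')(Add(-6, Mul(-1, -3)))) = Mul(-14, -2) = 28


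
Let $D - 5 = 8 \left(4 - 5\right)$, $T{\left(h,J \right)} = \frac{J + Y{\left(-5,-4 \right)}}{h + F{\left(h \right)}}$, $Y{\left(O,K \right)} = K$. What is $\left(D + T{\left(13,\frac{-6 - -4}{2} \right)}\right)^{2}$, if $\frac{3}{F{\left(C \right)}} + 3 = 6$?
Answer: $\frac{2209}{196} \approx 11.27$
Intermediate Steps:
$F{\left(C \right)} = 1$ ($F{\left(C \right)} = \frac{3}{-3 + 6} = \frac{3}{3} = 3 \cdot \frac{1}{3} = 1$)
$T{\left(h,J \right)} = \frac{-4 + J}{1 + h}$ ($T{\left(h,J \right)} = \frac{J - 4}{h + 1} = \frac{-4 + J}{1 + h}$)
$D = -3$ ($D = 5 + 8 \left(4 - 5\right) = 5 + 8 \left(-1\right) = 5 - 8 = -3$)
$\left(D + T{\left(13,\frac{-6 - -4}{2} \right)}\right)^{2} = \left(-3 + \frac{-4 + \frac{-6 - -4}{2}}{1 + 13}\right)^{2} = \left(-3 + \frac{-4 + \left(-6 + 4\right) \frac{1}{2}}{14}\right)^{2} = \left(-3 + \frac{-4 - 1}{14}\right)^{2} = \left(-3 + \frac{1}{14} \left(-5\right)\right)^{2} = \left(-3 - \frac{5}{14}\right)^{2} = \left(- \frac{47}{14}\right)^{2} = \frac{2209}{196}$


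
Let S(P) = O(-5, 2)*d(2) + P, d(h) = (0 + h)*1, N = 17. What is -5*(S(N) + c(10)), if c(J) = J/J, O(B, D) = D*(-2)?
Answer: -50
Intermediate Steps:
d(h) = h (d(h) = h*1 = h)
O(B, D) = -2*D
S(P) = -8 + P (S(P) = -2*2*2 + P = -4*2 + P = -8 + P)
c(J) = 1
-5*(S(N) + c(10)) = -5*((-8 + 17) + 1) = -5*(9 + 1) = -5*10 = -50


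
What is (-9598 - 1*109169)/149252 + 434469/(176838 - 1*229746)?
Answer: -2963712151/329026034 ≈ -9.0075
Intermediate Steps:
(-9598 - 1*109169)/149252 + 434469/(176838 - 1*229746) = (-9598 - 109169)*(1/149252) + 434469/(176838 - 229746) = -118767*1/149252 + 434469/(-52908) = -118767/149252 + 434469*(-1/52908) = -118767/149252 - 144823/17636 = -2963712151/329026034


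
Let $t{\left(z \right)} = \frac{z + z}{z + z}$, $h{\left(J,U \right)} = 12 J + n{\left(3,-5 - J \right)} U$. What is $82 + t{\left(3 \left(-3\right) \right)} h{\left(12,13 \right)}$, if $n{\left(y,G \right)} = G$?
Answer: $5$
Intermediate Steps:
$h{\left(J,U \right)} = 12 J + U \left(-5 - J\right)$ ($h{\left(J,U \right)} = 12 J + \left(-5 - J\right) U = 12 J + U \left(-5 - J\right)$)
$t{\left(z \right)} = 1$ ($t{\left(z \right)} = \frac{2 z}{2 z} = 2 z \frac{1}{2 z} = 1$)
$82 + t{\left(3 \left(-3\right) \right)} h{\left(12,13 \right)} = 82 + 1 \left(12 \cdot 12 - 13 \left(5 + 12\right)\right) = 82 + 1 \left(144 - 13 \cdot 17\right) = 82 + 1 \left(144 - 221\right) = 82 + 1 \left(-77\right) = 82 - 77 = 5$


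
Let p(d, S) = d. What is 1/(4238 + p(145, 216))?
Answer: 1/4383 ≈ 0.00022815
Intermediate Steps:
1/(4238 + p(145, 216)) = 1/(4238 + 145) = 1/4383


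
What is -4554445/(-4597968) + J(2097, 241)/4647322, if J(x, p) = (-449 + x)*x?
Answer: 18527943873449/10684118920848 ≈ 1.7342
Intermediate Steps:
J(x, p) = x*(-449 + x)
-4554445/(-4597968) + J(2097, 241)/4647322 = -4554445/(-4597968) + (2097*(-449 + 2097))/4647322 = -4554445*(-1/4597968) + (2097*1648)*(1/4647322) = 4554445/4597968 + 3455856*(1/4647322) = 4554445/4597968 + 1727928/2323661 = 18527943873449/10684118920848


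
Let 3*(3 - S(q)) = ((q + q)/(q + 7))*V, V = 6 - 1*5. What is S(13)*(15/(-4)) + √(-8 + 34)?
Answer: -77/8 + √26 ≈ -4.5260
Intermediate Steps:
V = 1 (V = 6 - 5 = 1)
S(q) = 3 - 2*q/(3*(7 + q)) (S(q) = 3 - (q + q)/(q + 7)/3 = 3 - (2*q)/(7 + q)/3 = 3 - 2*q/(7 + q)/3 = 3 - 2*q/(3*(7 + q)))
S(13)*(15/(-4)) + √(-8 + 34) = (7*(9 + 13)/(3*(7 + 13)))*(15/(-4)) + √(-8 + 34) = ((7/3)*22/20)*(15*(-¼)) + √26 = ((7/3)*(1/20)*22)*(-15/4) + √26 = (77/30)*(-15/4) + √26 = -77/8 + √26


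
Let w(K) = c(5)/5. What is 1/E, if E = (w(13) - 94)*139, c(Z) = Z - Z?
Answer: -1/13066 ≈ -7.6534e-5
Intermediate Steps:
c(Z) = 0
w(K) = 0 (w(K) = 0/5 = 0*(1/5) = 0)
E = -13066 (E = (0 - 94)*139 = -94*139 = -13066)
1/E = 1/(-13066) = -1/13066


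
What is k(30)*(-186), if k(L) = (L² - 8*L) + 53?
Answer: -132618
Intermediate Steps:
k(L) = 53 + L² - 8*L
k(30)*(-186) = (53 + 30² - 8*30)*(-186) = (53 + 900 - 240)*(-186) = 713*(-186) = -132618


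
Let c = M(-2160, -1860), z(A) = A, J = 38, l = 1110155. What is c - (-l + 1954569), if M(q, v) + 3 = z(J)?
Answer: -844379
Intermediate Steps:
M(q, v) = 35 (M(q, v) = -3 + 38 = 35)
c = 35
c - (-l + 1954569) = 35 - (-1*1110155 + 1954569) = 35 - (-1110155 + 1954569) = 35 - 1*844414 = 35 - 844414 = -844379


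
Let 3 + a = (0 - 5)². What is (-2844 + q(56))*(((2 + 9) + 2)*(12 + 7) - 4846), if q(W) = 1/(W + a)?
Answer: 340066923/26 ≈ 1.3080e+7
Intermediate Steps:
a = 22 (a = -3 + (0 - 5)² = -3 + (-5)² = -3 + 25 = 22)
q(W) = 1/(22 + W) (q(W) = 1/(W + 22) = 1/(22 + W))
(-2844 + q(56))*(((2 + 9) + 2)*(12 + 7) - 4846) = (-2844 + 1/(22 + 56))*(((2 + 9) + 2)*(12 + 7) - 4846) = (-2844 + 1/78)*((11 + 2)*19 - 4846) = (-2844 + 1/78)*(13*19 - 4846) = -221831*(247 - 4846)/78 = -221831/78*(-4599) = 340066923/26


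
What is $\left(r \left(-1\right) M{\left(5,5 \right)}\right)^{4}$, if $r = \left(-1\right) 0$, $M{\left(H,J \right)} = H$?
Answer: $0$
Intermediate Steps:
$r = 0$
$\left(r \left(-1\right) M{\left(5,5 \right)}\right)^{4} = \left(0 \left(-1\right) 5\right)^{4} = \left(0 \cdot 5\right)^{4} = 0^{4} = 0$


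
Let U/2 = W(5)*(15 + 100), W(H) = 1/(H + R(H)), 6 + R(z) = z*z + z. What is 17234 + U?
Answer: 500016/29 ≈ 17242.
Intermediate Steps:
R(z) = -6 + z + z² (R(z) = -6 + (z*z + z) = -6 + (z² + z) = -6 + (z + z²) = -6 + z + z²)
W(H) = 1/(-6 + H² + 2*H) (W(H) = 1/(H + (-6 + H + H²)) = 1/(-6 + H² + 2*H))
U = 230/29 (U = 2*((15 + 100)/(-6 + 5² + 2*5)) = 2*(115/(-6 + 25 + 10)) = 2*(115/29) = 230/29 ≈ 7.9310)
17234 + U = 17234 + 230/29 = 500016/29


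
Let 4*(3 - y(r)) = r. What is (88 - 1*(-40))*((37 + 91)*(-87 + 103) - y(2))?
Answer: 261824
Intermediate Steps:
y(r) = 3 - r/4
(88 - 1*(-40))*((37 + 91)*(-87 + 103) - y(2)) = (88 - 1*(-40))*((37 + 91)*(-87 + 103) - (3 - ¼*2)) = (88 + 40)*(128*16 - (3 - ½)) = 128*(2048 - 1*5/2) = 128*(2048 - 5/2) = 128*(4091/2) = 261824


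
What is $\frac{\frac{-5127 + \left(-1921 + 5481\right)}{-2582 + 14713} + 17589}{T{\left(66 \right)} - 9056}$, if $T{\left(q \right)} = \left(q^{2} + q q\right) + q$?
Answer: $- \frac{106685296}{1686209} \approx -63.269$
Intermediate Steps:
$T{\left(q \right)} = q + 2 q^{2}$ ($T{\left(q \right)} = \left(q^{2} + q^{2}\right) + q = 2 q^{2} + q = q + 2 q^{2}$)
$\frac{\frac{-5127 + \left(-1921 + 5481\right)}{-2582 + 14713} + 17589}{T{\left(66 \right)} - 9056} = \frac{\frac{-5127 + \left(-1921 + 5481\right)}{-2582 + 14713} + 17589}{66 \left(1 + 2 \cdot 66\right) - 9056} = \frac{\frac{-5127 + 3560}{12131} + 17589}{66 \left(1 + 132\right) - 9056} = \frac{\left(-1567\right) \frac{1}{12131} + 17589}{66 \cdot 133 - 9056} = \frac{- \frac{1567}{12131} + 17589}{8778 - 9056} = \frac{213370592}{12131 \left(-278\right)} = \frac{213370592}{12131} \left(- \frac{1}{278}\right) = - \frac{106685296}{1686209}$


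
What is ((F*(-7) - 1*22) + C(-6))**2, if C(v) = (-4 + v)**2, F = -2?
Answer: 8464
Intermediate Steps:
((F*(-7) - 1*22) + C(-6))**2 = ((-2*(-7) - 1*22) + (-4 - 6)**2)**2 = ((14 - 22) + (-10)**2)**2 = (-8 + 100)**2 = 92**2 = 8464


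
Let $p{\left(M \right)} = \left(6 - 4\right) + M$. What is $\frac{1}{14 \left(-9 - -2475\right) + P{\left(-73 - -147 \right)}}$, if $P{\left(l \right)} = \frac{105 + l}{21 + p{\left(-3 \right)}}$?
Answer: $\frac{20}{690659} \approx 2.8958 \cdot 10^{-5}$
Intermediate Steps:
$p{\left(M \right)} = 2 + M$
$P{\left(l \right)} = \frac{21}{4} + \frac{l}{20}$ ($P{\left(l \right)} = \frac{105 + l}{21 + \left(2 - 3\right)} = \frac{105 + l}{21 - 1} = \frac{105 + l}{20} = \left(105 + l\right) \frac{1}{20} = \frac{21}{4} + \frac{l}{20}$)
$\frac{1}{14 \left(-9 - -2475\right) + P{\left(-73 - -147 \right)}} = \frac{1}{14 \left(-9 - -2475\right) + \left(\frac{21}{4} + \frac{-73 - -147}{20}\right)} = \frac{1}{14 \left(-9 + 2475\right) + \left(\frac{21}{4} + \frac{-73 + 147}{20}\right)} = \frac{1}{14 \cdot 2466 + \left(\frac{21}{4} + \frac{1}{20} \cdot 74\right)} = \frac{1}{34524 + \left(\frac{21}{4} + \frac{37}{10}\right)} = \frac{1}{34524 + \frac{179}{20}} = \frac{1}{\frac{690659}{20}} = \frac{20}{690659}$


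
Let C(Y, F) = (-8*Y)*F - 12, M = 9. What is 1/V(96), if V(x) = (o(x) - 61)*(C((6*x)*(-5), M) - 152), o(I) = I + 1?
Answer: 1/7459056 ≈ 1.3407e-7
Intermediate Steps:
C(Y, F) = -12 - 8*F*Y (C(Y, F) = -8*F*Y - 12 = -12 - 8*F*Y)
o(I) = 1 + I
V(x) = (-164 + 2160*x)*(-60 + x) (V(x) = ((1 + x) - 61)*((-12 - 8*9*(6*x)*(-5)) - 152) = (-60 + x)*((-12 - 8*9*(-30*x)) - 152) = (-60 + x)*((-12 + 2160*x) - 152) = (-60 + x)*(-164 + 2160*x) = (-164 + 2160*x)*(-60 + x))
1/V(96) = 1/(9840 - 129764*96 + 2160*96²) = 1/(9840 - 12457344 + 2160*9216) = 1/(9840 - 12457344 + 19906560) = 1/7459056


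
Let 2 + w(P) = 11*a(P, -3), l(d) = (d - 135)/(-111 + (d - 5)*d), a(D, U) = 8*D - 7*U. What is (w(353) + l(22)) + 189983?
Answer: 58195475/263 ≈ 2.2128e+5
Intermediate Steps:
a(D, U) = -7*U + 8*D
l(d) = (-135 + d)/(-111 + d*(-5 + d)) (l(d) = (-135 + d)/(-111 + (-5 + d)*d) = (-135 + d)/(-111 + d*(-5 + d)))
w(P) = 229 + 88*P (w(P) = -2 + 11*(-7*(-3) + 8*P) = -2 + 11*(21 + 8*P) = -2 + (231 + 88*P) = 229 + 88*P)
(w(353) + l(22)) + 189983 = ((229 + 88*353) + (135 - 1*22)/(111 - 1*22**2 + 5*22)) + 189983 = ((229 + 31064) + (135 - 22)/(111 - 1*484 + 110)) + 189983 = (31293 + 113/(111 - 484 + 110)) + 189983 = (31293 + 113/(-263)) + 189983 = (31293 - 1/263*113) + 189983 = (31293 - 113/263) + 189983 = 8229946/263 + 189983 = 58195475/263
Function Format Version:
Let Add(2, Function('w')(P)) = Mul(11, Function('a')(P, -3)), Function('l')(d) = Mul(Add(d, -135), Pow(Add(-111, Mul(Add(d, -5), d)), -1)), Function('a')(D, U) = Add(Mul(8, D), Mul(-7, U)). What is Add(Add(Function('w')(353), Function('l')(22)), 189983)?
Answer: Rational(58195475, 263) ≈ 2.2128e+5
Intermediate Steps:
Function('a')(D, U) = Add(Mul(-7, U), Mul(8, D))
Function('l')(d) = Mul(Pow(Add(-111, Mul(d, Add(-5, d))), -1), Add(-135, d)) (Function('l')(d) = Mul(Add(-135, d), Pow(Add(-111, Mul(Add(-5, d), d)), -1)) = Mul(Add(-135, d), Pow(Add(-111, Mul(d, Add(-5, d))), -1)) = Mul(Pow(Add(-111, Mul(d, Add(-5, d))), -1), Add(-135, d)))
Function('w')(P) = Add(229, Mul(88, P)) (Function('w')(P) = Add(-2, Mul(11, Add(Mul(-7, -3), Mul(8, P)))) = Add(-2, Mul(11, Add(21, Mul(8, P)))) = Add(-2, Add(231, Mul(88, P))) = Add(229, Mul(88, P)))
Add(Add(Function('w')(353), Function('l')(22)), 189983) = Add(Add(Add(229, Mul(88, 353)), Mul(Pow(Add(111, Mul(-1, Pow(22, 2)), Mul(5, 22)), -1), Add(135, Mul(-1, 22)))), 189983) = Add(Add(Add(229, 31064), Mul(Pow(Add(111, Mul(-1, 484), 110), -1), Add(135, -22))), 189983) = Add(Add(31293, Mul(Pow(Add(111, -484, 110), -1), 113)), 189983) = Add(Add(31293, Mul(Pow(-263, -1), 113)), 189983) = Add(Add(31293, Mul(Rational(-1, 263), 113)), 189983) = Add(Add(31293, Rational(-113, 263)), 189983) = Add(Rational(8229946, 263), 189983) = Rational(58195475, 263)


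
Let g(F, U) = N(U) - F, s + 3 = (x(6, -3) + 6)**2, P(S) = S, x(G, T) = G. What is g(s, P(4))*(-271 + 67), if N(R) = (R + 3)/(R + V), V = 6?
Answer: 143106/5 ≈ 28621.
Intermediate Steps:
N(R) = (3 + R)/(6 + R) (N(R) = (R + 3)/(R + 6) = (3 + R)/(6 + R))
s = 141 (s = -3 + (6 + 6)**2 = -3 + 12**2 = -3 + 144 = 141)
g(F, U) = -F + (3 + U)/(6 + U) (g(F, U) = (3 + U)/(6 + U) - F = -F + (3 + U)/(6 + U))
g(s, P(4))*(-271 + 67) = ((3 + 4 - 1*141*(6 + 4))/(6 + 4))*(-271 + 67) = ((3 + 4 - 1*141*10)/10)*(-204) = ((3 + 4 - 1410)/10)*(-204) = ((1/10)*(-1403))*(-204) = -1403/10*(-204) = 143106/5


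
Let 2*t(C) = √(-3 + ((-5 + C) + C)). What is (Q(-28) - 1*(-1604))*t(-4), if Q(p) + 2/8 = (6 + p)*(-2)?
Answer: 6591*I/2 ≈ 3295.5*I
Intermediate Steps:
Q(p) = -49/4 - 2*p (Q(p) = -¼ + (6 + p)*(-2) = -¼ + (-12 - 2*p) = -49/4 - 2*p)
t(C) = √(-8 + 2*C)/2 (t(C) = √(-3 + ((-5 + C) + C))/2 = √(-3 + (-5 + 2*C))/2 = √(-8 + 2*C)/2)
(Q(-28) - 1*(-1604))*t(-4) = ((-49/4 - 2*(-28)) - 1*(-1604))*(√(-8 + 2*(-4))/2) = ((-49/4 + 56) + 1604)*(√(-8 - 8)/2) = (175/4 + 1604)*(√(-16)/2) = 6591*((4*I)/2)/4 = 6591*(2*I)/4 = 6591*I/2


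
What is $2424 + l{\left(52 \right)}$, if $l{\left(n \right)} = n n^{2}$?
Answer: $143032$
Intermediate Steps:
$l{\left(n \right)} = n^{3}$
$2424 + l{\left(52 \right)} = 2424 + 52^{3} = 2424 + 140608 = 143032$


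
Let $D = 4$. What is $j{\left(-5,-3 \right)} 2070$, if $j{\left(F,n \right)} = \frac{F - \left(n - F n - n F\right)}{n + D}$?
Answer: $57960$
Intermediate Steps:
$j{\left(F,n \right)} = \frac{F - n + 2 F n}{4 + n}$ ($j{\left(F,n \right)} = \frac{F - \left(n - F n - n F\right)}{n + 4} = \frac{F - \left(n - 2 F n\right)}{4 + n} = \frac{F + \left(2 F n - n\right)}{4 + n} = \frac{F + \left(- n + 2 F n\right)}{4 + n} = \frac{F - n + 2 F n}{4 + n}$)
$j{\left(-5,-3 \right)} 2070 = \frac{-5 - -3 + 2 \left(-5\right) \left(-3\right)}{4 - 3} \cdot 2070 = \frac{-5 + 3 + 30}{1} \cdot 2070 = 1 \cdot 28 \cdot 2070 = 28 \cdot 2070 = 57960$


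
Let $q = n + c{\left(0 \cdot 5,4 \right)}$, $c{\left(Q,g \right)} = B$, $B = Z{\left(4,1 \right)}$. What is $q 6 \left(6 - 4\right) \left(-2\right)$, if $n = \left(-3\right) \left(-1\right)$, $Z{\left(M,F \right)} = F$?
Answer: $-96$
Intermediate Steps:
$B = 1$
$c{\left(Q,g \right)} = 1$
$n = 3$
$q = 4$ ($q = 3 + 1 = 4$)
$q 6 \left(6 - 4\right) \left(-2\right) = 4 \cdot 6 \left(6 - 4\right) \left(-2\right) = 4 \cdot 6 \cdot 2 \left(-2\right) = 4 \cdot 12 \left(-2\right) = 4 \left(-24\right) = -96$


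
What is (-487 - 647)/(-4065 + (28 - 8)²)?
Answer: 1134/3665 ≈ 0.30941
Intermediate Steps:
(-487 - 647)/(-4065 + (28 - 8)²) = -1134/(-4065 + 20²) = -1134/(-4065 + 400) = -1134/(-3665) = -1134*(-1/3665) = 1134/3665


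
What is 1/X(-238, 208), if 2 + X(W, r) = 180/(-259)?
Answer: -259/698 ≈ -0.37106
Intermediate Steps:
X(W, r) = -698/259 (X(W, r) = -2 + 180/(-259) = -2 + 180*(-1/259) = -2 - 180/259 = -698/259)
1/X(-238, 208) = 1/(-698/259) = -259/698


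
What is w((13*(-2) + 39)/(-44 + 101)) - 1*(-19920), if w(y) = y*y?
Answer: 64720249/3249 ≈ 19920.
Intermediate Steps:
w(y) = y**2
w((13*(-2) + 39)/(-44 + 101)) - 1*(-19920) = ((13*(-2) + 39)/(-44 + 101))**2 - 1*(-19920) = ((-26 + 39)/57)**2 + 19920 = (13*(1/57))**2 + 19920 = (13/57)**2 + 19920 = 169/3249 + 19920 = 64720249/3249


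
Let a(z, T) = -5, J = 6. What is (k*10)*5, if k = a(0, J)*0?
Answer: 0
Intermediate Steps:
k = 0 (k = -5*0 = 0)
(k*10)*5 = (0*10)*5 = 0*5 = 0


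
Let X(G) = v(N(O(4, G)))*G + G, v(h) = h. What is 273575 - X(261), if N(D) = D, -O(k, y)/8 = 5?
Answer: 283754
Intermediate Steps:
O(k, y) = -40 (O(k, y) = -8*5 = -40)
X(G) = -39*G (X(G) = -40*G + G = -39*G)
273575 - X(261) = 273575 - (-39)*261 = 273575 - 1*(-10179) = 273575 + 10179 = 283754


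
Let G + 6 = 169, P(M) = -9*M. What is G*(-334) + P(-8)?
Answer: -54370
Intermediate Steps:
G = 163 (G = -6 + 169 = 163)
G*(-334) + P(-8) = 163*(-334) - 9*(-8) = -54442 + 72 = -54370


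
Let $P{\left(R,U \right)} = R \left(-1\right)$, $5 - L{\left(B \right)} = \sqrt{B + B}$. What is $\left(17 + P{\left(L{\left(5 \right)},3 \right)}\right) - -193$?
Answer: $205 + \sqrt{10} \approx 208.16$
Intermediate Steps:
$L{\left(B \right)} = 5 - \sqrt{2} \sqrt{B}$ ($L{\left(B \right)} = 5 - \sqrt{B + B} = 5 - \sqrt{2 B} = 5 - \sqrt{2} \sqrt{B}$)
$P{\left(R,U \right)} = - R$
$\left(17 + P{\left(L{\left(5 \right)},3 \right)}\right) - -193 = \left(17 - \left(5 - \sqrt{2} \sqrt{5}\right)\right) - -193 = \left(17 - \left(5 - \sqrt{10}\right)\right) + 193 = \left(12 + \sqrt{10}\right) + 193 = 205 + \sqrt{10}$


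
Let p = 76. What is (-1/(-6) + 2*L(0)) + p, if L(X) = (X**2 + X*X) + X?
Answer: 457/6 ≈ 76.167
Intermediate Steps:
L(X) = X + 2*X**2 (L(X) = (X**2 + X**2) + X = 2*X**2 + X = X + 2*X**2)
(-1/(-6) + 2*L(0)) + p = (-1/(-6) + 2*(0*(1 + 2*0))) + 76 = (-1*(-1/6) + 2*(0*(1 + 0))) + 76 = (1/6 + 2*(0*1)) + 76 = (1/6 + 2*0) + 76 = (1/6 + 0) + 76 = 1/6 + 76 = 457/6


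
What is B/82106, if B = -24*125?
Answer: -1500/41053 ≈ -0.036538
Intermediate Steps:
B = -3000
B/82106 = -3000/82106 = -3000*1/82106 = -1500/41053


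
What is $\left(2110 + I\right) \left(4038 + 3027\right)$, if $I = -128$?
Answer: $14002830$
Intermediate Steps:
$\left(2110 + I\right) \left(4038 + 3027\right) = \left(2110 - 128\right) \left(4038 + 3027\right) = 1982 \cdot 7065 = 14002830$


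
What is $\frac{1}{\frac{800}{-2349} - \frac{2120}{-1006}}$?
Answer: $\frac{1181547}{2087540} \approx 0.566$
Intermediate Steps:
$\frac{1}{\frac{800}{-2349} - \frac{2120}{-1006}} = \frac{1}{800 \left(- \frac{1}{2349}\right) - - \frac{1060}{503}} = \frac{1}{- \frac{800}{2349} + \frac{1060}{503}} = \frac{1}{\frac{2087540}{1181547}} = \frac{1181547}{2087540}$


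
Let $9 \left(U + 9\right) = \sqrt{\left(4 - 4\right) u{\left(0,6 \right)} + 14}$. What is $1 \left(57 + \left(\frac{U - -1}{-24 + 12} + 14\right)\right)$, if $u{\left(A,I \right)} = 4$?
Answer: $\frac{215}{3} - \frac{\sqrt{14}}{108} \approx 71.632$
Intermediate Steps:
$U = -9 + \frac{\sqrt{14}}{9}$ ($U = -9 + \frac{\sqrt{\left(4 - 4\right) 4 + 14}}{9} = -9 + \frac{\sqrt{0 \cdot 4 + 14}}{9} = -9 + \frac{\sqrt{0 + 14}}{9} = -9 + \frac{\sqrt{14}}{9} \approx -8.5843$)
$1 \left(57 + \left(\frac{U - -1}{-24 + 12} + 14\right)\right) = 1 \left(57 + \left(\frac{\left(-9 + \frac{\sqrt{14}}{9}\right) - -1}{-24 + 12} + 14\right)\right) = 1 \left(57 + \left(\frac{\left(-9 + \frac{\sqrt{14}}{9}\right) + 1}{-12} + 14\right)\right) = 1 \left(57 + \left(\left(-8 + \frac{\sqrt{14}}{9}\right) \left(- \frac{1}{12}\right) + 14\right)\right) = 1 \left(57 + \left(\left(\frac{2}{3} - \frac{\sqrt{14}}{108}\right) + 14\right)\right) = 1 \left(57 + \left(\frac{44}{3} - \frac{\sqrt{14}}{108}\right)\right) = 1 \left(\frac{215}{3} - \frac{\sqrt{14}}{108}\right) = \frac{215}{3} - \frac{\sqrt{14}}{108}$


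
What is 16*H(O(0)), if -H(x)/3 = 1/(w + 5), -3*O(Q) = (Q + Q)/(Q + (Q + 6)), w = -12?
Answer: 48/7 ≈ 6.8571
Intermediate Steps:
O(Q) = -2*Q/(3*(6 + 2*Q)) (O(Q) = -(Q + Q)/(3*(Q + (Q + 6))) = -2*Q/(3*(Q + (6 + Q))) = -2*Q/(3*(6 + 2*Q)))
H(x) = 3/7 (H(x) = -3/(-12 + 5) = -3/(-7) = -3*(-1/7) = 3/7)
16*H(O(0)) = 16*(3/7) = 48/7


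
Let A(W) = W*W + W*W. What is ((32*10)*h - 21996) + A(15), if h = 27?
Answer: -12906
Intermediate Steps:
A(W) = 2*W² (A(W) = W² + W² = 2*W²)
((32*10)*h - 21996) + A(15) = ((32*10)*27 - 21996) + 2*15² = (320*27 - 21996) + 2*225 = (8640 - 21996) + 450 = -13356 + 450 = -12906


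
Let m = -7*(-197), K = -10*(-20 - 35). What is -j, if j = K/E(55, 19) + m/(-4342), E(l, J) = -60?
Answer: 61771/6513 ≈ 9.4843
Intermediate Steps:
K = 550 (K = -10*(-55) = 550)
m = 1379
j = -61771/6513 (j = 550/(-60) + 1379/(-4342) = 550*(-1/60) + 1379*(-1/4342) = -55/6 - 1379/4342 = -61771/6513 ≈ -9.4843)
-j = -1*(-61771/6513) = 61771/6513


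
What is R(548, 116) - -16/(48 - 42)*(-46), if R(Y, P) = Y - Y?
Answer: -368/3 ≈ -122.67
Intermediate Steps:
R(Y, P) = 0
R(548, 116) - -16/(48 - 42)*(-46) = 0 - -16/(48 - 42)*(-46) = 0 - -16/6*(-46) = 0 - (1/6)*(-16)*(-46) = 0 - (-8)*(-46)/3 = 0 - 1*368/3 = 0 - 368/3 = -368/3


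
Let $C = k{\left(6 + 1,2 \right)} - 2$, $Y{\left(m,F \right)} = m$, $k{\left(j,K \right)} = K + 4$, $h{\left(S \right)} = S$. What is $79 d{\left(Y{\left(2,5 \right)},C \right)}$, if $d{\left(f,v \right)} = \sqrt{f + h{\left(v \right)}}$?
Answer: $79 \sqrt{6} \approx 193.51$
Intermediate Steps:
$k{\left(j,K \right)} = 4 + K$
$C = 4$ ($C = \left(4 + 2\right) - 2 = 6 - 2 = 4$)
$d{\left(f,v \right)} = \sqrt{f + v}$
$79 d{\left(Y{\left(2,5 \right)},C \right)} = 79 \sqrt{2 + 4} = 79 \sqrt{6}$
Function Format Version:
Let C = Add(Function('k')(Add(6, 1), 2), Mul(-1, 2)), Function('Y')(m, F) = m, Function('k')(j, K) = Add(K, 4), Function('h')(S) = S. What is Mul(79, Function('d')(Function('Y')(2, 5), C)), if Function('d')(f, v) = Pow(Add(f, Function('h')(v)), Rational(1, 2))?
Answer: Mul(79, Pow(6, Rational(1, 2))) ≈ 193.51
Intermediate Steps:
Function('k')(j, K) = Add(4, K)
C = 4 (C = Add(Add(4, 2), Mul(-1, 2)) = Add(6, -2) = 4)
Function('d')(f, v) = Pow(Add(f, v), Rational(1, 2))
Mul(79, Function('d')(Function('Y')(2, 5), C)) = Mul(79, Pow(Add(2, 4), Rational(1, 2))) = Mul(79, Pow(6, Rational(1, 2)))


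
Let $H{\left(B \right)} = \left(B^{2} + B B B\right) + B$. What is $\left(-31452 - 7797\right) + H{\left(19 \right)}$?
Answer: $-32010$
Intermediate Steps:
$H{\left(B \right)} = B + B^{2} + B^{3}$ ($H{\left(B \right)} = \left(B^{2} + B^{2} B\right) + B = \left(B^{2} + B^{3}\right) + B = B + B^{2} + B^{3}$)
$\left(-31452 - 7797\right) + H{\left(19 \right)} = \left(-31452 - 7797\right) + 19 \left(1 + 19 + 19^{2}\right) = \left(-31452 - 7797\right) + 19 \left(1 + 19 + 361\right) = -39249 + 19 \cdot 381 = -39249 + 7239 = -32010$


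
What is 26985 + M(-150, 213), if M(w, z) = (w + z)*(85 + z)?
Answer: 45759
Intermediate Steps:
M(w, z) = (85 + z)*(w + z)
26985 + M(-150, 213) = 26985 + (213² + 85*(-150) + 85*213 - 150*213) = 26985 + (45369 - 12750 + 18105 - 31950) = 26985 + 18774 = 45759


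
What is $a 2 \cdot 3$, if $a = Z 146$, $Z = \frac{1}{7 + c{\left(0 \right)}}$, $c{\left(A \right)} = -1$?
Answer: $146$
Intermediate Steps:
$Z = \frac{1}{6}$ ($Z = \frac{1}{7 - 1} = \frac{1}{6} \approx 0.16667$)
$a = \frac{73}{3}$ ($a = \frac{1}{6} \cdot 146 = \frac{73}{3} \approx 24.333$)
$a 2 \cdot 3 = \frac{73 \cdot 2 \cdot 3}{3} = \frac{73}{3} \cdot 6 = 146$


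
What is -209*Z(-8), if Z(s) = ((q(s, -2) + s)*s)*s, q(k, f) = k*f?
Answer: -107008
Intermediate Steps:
q(k, f) = f*k
Z(s) = -s³ (Z(s) = ((-2*s + s)*s)*s = ((-s)*s)*s = (-s²)*s = -s³)
-209*Z(-8) = -(-209)*(-8)³ = -(-209)*(-512) = -209*512 = -107008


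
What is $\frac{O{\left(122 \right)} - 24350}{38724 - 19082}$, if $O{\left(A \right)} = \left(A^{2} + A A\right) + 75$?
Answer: $\frac{5493}{19642} \approx 0.27966$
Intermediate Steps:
$O{\left(A \right)} = 75 + 2 A^{2}$ ($O{\left(A \right)} = \left(A^{2} + A^{2}\right) + 75 = 2 A^{2} + 75 = 75 + 2 A^{2}$)
$\frac{O{\left(122 \right)} - 24350}{38724 - 19082} = \frac{\left(75 + 2 \cdot 122^{2}\right) - 24350}{38724 - 19082} = \frac{\left(75 + 2 \cdot 14884\right) - 24350}{19642} = \left(\left(75 + 29768\right) - 24350\right) \frac{1}{19642} = \left(29843 - 24350\right) \frac{1}{19642} = 5493 \cdot \frac{1}{19642} = \frac{5493}{19642}$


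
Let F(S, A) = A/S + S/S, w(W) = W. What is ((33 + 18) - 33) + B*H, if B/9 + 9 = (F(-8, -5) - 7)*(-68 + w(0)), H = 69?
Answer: 442809/2 ≈ 2.2140e+5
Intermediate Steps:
F(S, A) = 1 + A/S (F(S, A) = A/S + 1 = 1 + A/S)
B = 6417/2 (B = -81 + 9*(((-5 - 8)/(-8) - 7)*(-68 + 0)) = -81 + 9*((-⅛*(-13) - 7)*(-68)) = -81 + 9*((13/8 - 7)*(-68)) = -81 + 9*(-43/8*(-68)) = -81 + 9*(731/2) = -81 + 6579/2 = 6417/2 ≈ 3208.5)
((33 + 18) - 33) + B*H = ((33 + 18) - 33) + (6417/2)*69 = (51 - 33) + 442773/2 = 18 + 442773/2 = 442809/2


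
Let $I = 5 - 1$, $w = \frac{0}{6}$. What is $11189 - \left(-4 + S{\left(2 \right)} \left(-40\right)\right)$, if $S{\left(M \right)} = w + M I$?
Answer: $11513$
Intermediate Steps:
$w = 0$ ($w = 0 \cdot \frac{1}{6} = 0$)
$I = 4$ ($I = 5 - 1 = 4$)
$S{\left(M \right)} = 4 M$ ($S{\left(M \right)} = 0 + M 4 = 0 + 4 M = 4 M$)
$11189 - \left(-4 + S{\left(2 \right)} \left(-40\right)\right) = 11189 - \left(-4 + 4 \cdot 2 \left(-40\right)\right) = 11189 - \left(-4 + 8 \left(-40\right)\right) = 11189 - \left(-4 - 320\right) = 11189 - -324 = 11189 + 324 = 11513$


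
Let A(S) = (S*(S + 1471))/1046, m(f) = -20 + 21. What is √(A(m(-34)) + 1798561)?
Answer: √491958976697/523 ≈ 1341.1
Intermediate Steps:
m(f) = 1
A(S) = S*(1471 + S)/1046 (A(S) = (S*(1471 + S))*(1/1046) = S*(1471 + S)/1046)
√(A(m(-34)) + 1798561) = √((1/1046)*1*(1471 + 1) + 1798561) = √((1/1046)*1*1472 + 1798561) = √(736/523 + 1798561) = √(940648139/523) = √491958976697/523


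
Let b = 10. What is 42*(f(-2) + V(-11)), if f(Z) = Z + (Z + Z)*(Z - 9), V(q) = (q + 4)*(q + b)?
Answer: 2058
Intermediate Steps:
V(q) = (4 + q)*(10 + q) (V(q) = (q + 4)*(q + 10) = (4 + q)*(10 + q))
f(Z) = Z + 2*Z*(-9 + Z) (f(Z) = Z + (2*Z)*(-9 + Z) = Z + 2*Z*(-9 + Z))
42*(f(-2) + V(-11)) = 42*(-2*(-17 + 2*(-2)) + (40 + (-11)² + 14*(-11))) = 42*(-2*(-17 - 4) + (40 + 121 - 154)) = 42*(-2*(-21) + 7) = 42*(42 + 7) = 42*49 = 2058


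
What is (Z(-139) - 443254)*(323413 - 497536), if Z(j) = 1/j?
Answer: 10728119731761/139 ≈ 7.7181e+10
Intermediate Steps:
(Z(-139) - 443254)*(323413 - 497536) = (1/(-139) - 443254)*(323413 - 497536) = (-1/139 - 443254)*(-174123) = -61612307/139*(-174123) = 10728119731761/139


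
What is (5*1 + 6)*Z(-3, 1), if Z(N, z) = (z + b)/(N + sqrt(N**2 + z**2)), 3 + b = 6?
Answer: 132 + 44*sqrt(10) ≈ 271.14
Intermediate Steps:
b = 3 (b = -3 + 6 = 3)
Z(N, z) = (3 + z)/(N + sqrt(N**2 + z**2)) (Z(N, z) = (z + 3)/(N + sqrt(N**2 + z**2)) = (3 + z)/(N + sqrt(N**2 + z**2)))
(5*1 + 6)*Z(-3, 1) = (5*1 + 6)*((3 + 1)/(-3 + sqrt((-3)**2 + 1**2))) = (5 + 6)*(4/(-3 + sqrt(9 + 1))) = 11*(4/(-3 + sqrt(10))) = 44/(-3 + sqrt(10))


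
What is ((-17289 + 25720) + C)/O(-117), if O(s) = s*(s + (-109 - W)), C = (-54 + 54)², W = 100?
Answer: 8431/38142 ≈ 0.22104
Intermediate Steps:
C = 0 (C = 0² = 0)
O(s) = s*(-209 + s) (O(s) = s*(s + (-109 - 1*100)) = s*(s + (-109 - 100)) = s*(s - 209) = s*(-209 + s))
((-17289 + 25720) + C)/O(-117) = ((-17289 + 25720) + 0)/((-117*(-209 - 117))) = (8431 + 0)/((-117*(-326))) = 8431/38142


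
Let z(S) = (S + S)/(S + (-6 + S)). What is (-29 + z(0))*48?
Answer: -1392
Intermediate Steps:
z(S) = 2*S/(-6 + 2*S) (z(S) = (2*S)/(-6 + 2*S) = 2*S/(-6 + 2*S))
(-29 + z(0))*48 = (-29 + 0/(-3 + 0))*48 = (-29 + 0/(-3))*48 = (-29 + 0*(-1/3))*48 = (-29 + 0)*48 = -29*48 = -1392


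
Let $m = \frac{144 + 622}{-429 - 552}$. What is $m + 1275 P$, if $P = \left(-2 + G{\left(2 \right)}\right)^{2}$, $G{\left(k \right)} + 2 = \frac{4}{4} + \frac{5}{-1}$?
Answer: $\frac{80048834}{981} \approx 81599.0$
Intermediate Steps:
$G{\left(k \right)} = -6$ ($G{\left(k \right)} = -2 + \left(\frac{4}{4} + \frac{5}{-1}\right) = -2 + \left(4 \cdot \frac{1}{4} + 5 \left(-1\right)\right) = -2 + \left(1 - 5\right) = -2 - 4 = -6$)
$P = 64$ ($P = \left(-2 - 6\right)^{2} = \left(-8\right)^{2} = 64$)
$m = - \frac{766}{981}$ ($m = \frac{766}{-981} = 766 \left(- \frac{1}{981}\right) = - \frac{766}{981} \approx -0.78084$)
$m + 1275 P = - \frac{766}{981} + 1275 \cdot 64 = - \frac{766}{981} + 81600 = \frac{80048834}{981}$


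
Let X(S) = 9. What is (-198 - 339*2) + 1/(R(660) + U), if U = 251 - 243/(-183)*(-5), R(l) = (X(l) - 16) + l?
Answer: -47951303/54739 ≈ -876.00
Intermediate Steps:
R(l) = -7 + l (R(l) = (9 - 16) + l = -7 + l)
U = 14906/61 (U = 251 - 243*(-1/183)*(-5) = 251 + (81/61)*(-5) = 251 - 405/61 = 14906/61 ≈ 244.36)
(-198 - 339*2) + 1/(R(660) + U) = (-198 - 339*2) + 1/((-7 + 660) + 14906/61) = (-198 - 678) + 1/(653 + 14906/61) = -876 + 1/(54739/61) = -876 + 61/54739 = -47951303/54739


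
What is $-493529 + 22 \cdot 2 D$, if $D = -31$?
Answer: $-494893$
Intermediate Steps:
$-493529 + 22 \cdot 2 D = -493529 + 22 \cdot 2 \left(-31\right) = -493529 + 44 \left(-31\right) = -493529 - 1364 = -494893$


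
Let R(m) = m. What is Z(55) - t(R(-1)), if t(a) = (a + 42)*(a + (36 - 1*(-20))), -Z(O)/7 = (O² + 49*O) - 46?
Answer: -41973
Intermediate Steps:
Z(O) = 322 - 343*O - 7*O² (Z(O) = -7*((O² + 49*O) - 46) = -7*(-46 + O² + 49*O) = 322 - 343*O - 7*O²)
t(a) = (42 + a)*(56 + a) (t(a) = (42 + a)*(a + (36 + 20)) = (42 + a)*(a + 56) = (42 + a)*(56 + a))
Z(55) - t(R(-1)) = (322 - 343*55 - 7*55²) - (2352 + (-1)² + 98*(-1)) = (322 - 18865 - 7*3025) - (2352 + 1 - 98) = (322 - 18865 - 21175) - 1*2255 = -39718 - 2255 = -41973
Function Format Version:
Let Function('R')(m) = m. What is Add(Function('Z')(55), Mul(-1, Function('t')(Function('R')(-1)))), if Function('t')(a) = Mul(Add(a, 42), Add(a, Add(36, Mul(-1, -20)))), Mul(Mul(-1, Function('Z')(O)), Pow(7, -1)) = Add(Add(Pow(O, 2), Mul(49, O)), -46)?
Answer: -41973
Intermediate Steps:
Function('Z')(O) = Add(322, Mul(-343, O), Mul(-7, Pow(O, 2))) (Function('Z')(O) = Mul(-7, Add(Add(Pow(O, 2), Mul(49, O)), -46)) = Mul(-7, Add(-46, Pow(O, 2), Mul(49, O))) = Add(322, Mul(-343, O), Mul(-7, Pow(O, 2))))
Function('t')(a) = Mul(Add(42, a), Add(56, a)) (Function('t')(a) = Mul(Add(42, a), Add(a, Add(36, 20))) = Mul(Add(42, a), Add(a, 56)) = Mul(Add(42, a), Add(56, a)))
Add(Function('Z')(55), Mul(-1, Function('t')(Function('R')(-1)))) = Add(Add(322, Mul(-343, 55), Mul(-7, Pow(55, 2))), Mul(-1, Add(2352, Pow(-1, 2), Mul(98, -1)))) = Add(Add(322, -18865, Mul(-7, 3025)), Mul(-1, Add(2352, 1, -98))) = Add(Add(322, -18865, -21175), Mul(-1, 2255)) = Add(-39718, -2255) = -41973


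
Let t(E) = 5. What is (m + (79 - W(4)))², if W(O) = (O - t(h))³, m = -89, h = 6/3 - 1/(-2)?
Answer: 81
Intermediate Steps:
h = 5/2 (h = 6*(⅓) - 1*(-½) = 2 + ½ = 5/2 ≈ 2.5000)
W(O) = (-5 + O)³ (W(O) = (O - 1*5)³ = (O - 5)³ = (-5 + O)³)
(m + (79 - W(4)))² = (-89 + (79 - (-5 + 4)³))² = (-89 + (79 - 1*(-1)³))² = (-89 + (79 - 1*(-1)))² = (-89 + (79 + 1))² = (-89 + 80)² = (-9)² = 81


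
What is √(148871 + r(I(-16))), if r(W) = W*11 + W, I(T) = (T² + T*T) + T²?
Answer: √158087 ≈ 397.60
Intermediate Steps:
I(T) = 3*T² (I(T) = (T² + T²) + T² = 2*T² + T² = 3*T²)
r(W) = 12*W (r(W) = 11*W + W = 12*W)
√(148871 + r(I(-16))) = √(148871 + 12*(3*(-16)²)) = √(148871 + 12*(3*256)) = √(148871 + 12*768) = √(148871 + 9216) = √158087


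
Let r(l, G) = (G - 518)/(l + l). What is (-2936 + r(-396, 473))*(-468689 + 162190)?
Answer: 79188001137/88 ≈ 8.9986e+8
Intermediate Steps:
r(l, G) = (-518 + G)/(2*l) (r(l, G) = (-518 + G)/((2*l)) = (-518 + G)*(1/(2*l)) = (-518 + G)/(2*l))
(-2936 + r(-396, 473))*(-468689 + 162190) = (-2936 + (½)*(-518 + 473)/(-396))*(-468689 + 162190) = (-2936 + (½)*(-1/396)*(-45))*(-306499) = (-2936 + 5/88)*(-306499) = -258363/88*(-306499) = 79188001137/88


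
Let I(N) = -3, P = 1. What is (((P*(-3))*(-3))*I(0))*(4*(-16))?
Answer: 1728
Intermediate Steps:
(((P*(-3))*(-3))*I(0))*(4*(-16)) = (((1*(-3))*(-3))*(-3))*(4*(-16)) = (-3*(-3)*(-3))*(-64) = (9*(-3))*(-64) = -27*(-64) = 1728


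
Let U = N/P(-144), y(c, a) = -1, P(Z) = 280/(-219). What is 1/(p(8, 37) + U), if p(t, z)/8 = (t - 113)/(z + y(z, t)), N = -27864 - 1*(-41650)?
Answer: -420/4538501 ≈ -9.2542e-5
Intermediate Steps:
P(Z) = -280/219 (P(Z) = 280*(-1/219) = -280/219)
N = 13786 (N = -27864 + 41650 = 13786)
p(t, z) = 8*(-113 + t)/(-1 + z) (p(t, z) = 8*((t - 113)/(z - 1)) = 8*((-113 + t)/(-1 + z)) = 8*(-113 + t)/(-1 + z))
U = -1509567/140 (U = 13786/(-280/219) = 13786*(-219/280) = -1509567/140 ≈ -10783.)
1/(p(8, 37) + U) = 1/(8*(-113 + 8)/(-1 + 37) - 1509567/140) = 1/(8*(-105)/36 - 1509567/140) = 1/(8*(1/36)*(-105) - 1509567/140) = 1/(-70/3 - 1509567/140) = 1/(-4538501/420) = -420/4538501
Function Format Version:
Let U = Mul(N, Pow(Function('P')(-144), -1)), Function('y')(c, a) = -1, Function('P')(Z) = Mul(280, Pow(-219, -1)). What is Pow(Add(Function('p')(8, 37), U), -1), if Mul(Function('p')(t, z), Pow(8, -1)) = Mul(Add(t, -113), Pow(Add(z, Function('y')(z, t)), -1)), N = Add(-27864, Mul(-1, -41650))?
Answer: Rational(-420, 4538501) ≈ -9.2542e-5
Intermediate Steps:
Function('P')(Z) = Rational(-280, 219) (Function('P')(Z) = Mul(280, Rational(-1, 219)) = Rational(-280, 219))
N = 13786 (N = Add(-27864, 41650) = 13786)
Function('p')(t, z) = Mul(8, Pow(Add(-1, z), -1), Add(-113, t)) (Function('p')(t, z) = Mul(8, Mul(Add(t, -113), Pow(Add(z, -1), -1))) = Mul(8, Mul(Add(-113, t), Pow(Add(-1, z), -1))) = Mul(8, Mul(Pow(Add(-1, z), -1), Add(-113, t))) = Mul(8, Pow(Add(-1, z), -1), Add(-113, t)))
U = Rational(-1509567, 140) (U = Mul(13786, Pow(Rational(-280, 219), -1)) = Mul(13786, Rational(-219, 280)) = Rational(-1509567, 140) ≈ -10783.)
Pow(Add(Function('p')(8, 37), U), -1) = Pow(Add(Mul(8, Pow(Add(-1, 37), -1), Add(-113, 8)), Rational(-1509567, 140)), -1) = Pow(Add(Mul(8, Pow(36, -1), -105), Rational(-1509567, 140)), -1) = Pow(Add(Mul(8, Rational(1, 36), -105), Rational(-1509567, 140)), -1) = Pow(Add(Rational(-70, 3), Rational(-1509567, 140)), -1) = Pow(Rational(-4538501, 420), -1) = Rational(-420, 4538501)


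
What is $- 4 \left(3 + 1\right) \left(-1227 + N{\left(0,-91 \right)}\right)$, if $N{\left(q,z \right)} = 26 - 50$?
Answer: $20016$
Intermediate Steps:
$N{\left(q,z \right)} = -24$
$- 4 \left(3 + 1\right) \left(-1227 + N{\left(0,-91 \right)}\right) = - 4 \left(3 + 1\right) \left(-1227 - 24\right) = \left(-4\right) 4 \left(-1251\right) = \left(-16\right) \left(-1251\right) = 20016$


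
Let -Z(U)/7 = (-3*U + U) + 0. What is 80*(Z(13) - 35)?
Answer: 11760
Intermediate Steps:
Z(U) = 14*U (Z(U) = -7*((-3*U + U) + 0) = -7*(-2*U + 0) = -(-14)*U = 14*U)
80*(Z(13) - 35) = 80*(14*13 - 35) = 80*(182 - 35) = 80*147 = 11760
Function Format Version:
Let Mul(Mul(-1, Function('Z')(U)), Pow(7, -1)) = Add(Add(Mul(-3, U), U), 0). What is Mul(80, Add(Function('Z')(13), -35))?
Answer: 11760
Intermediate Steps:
Function('Z')(U) = Mul(14, U) (Function('Z')(U) = Mul(-7, Add(Add(Mul(-3, U), U), 0)) = Mul(-7, Add(Mul(-2, U), 0)) = Mul(-7, Mul(-2, U)) = Mul(14, U))
Mul(80, Add(Function('Z')(13), -35)) = Mul(80, Add(Mul(14, 13), -35)) = Mul(80, Add(182, -35)) = Mul(80, 147) = 11760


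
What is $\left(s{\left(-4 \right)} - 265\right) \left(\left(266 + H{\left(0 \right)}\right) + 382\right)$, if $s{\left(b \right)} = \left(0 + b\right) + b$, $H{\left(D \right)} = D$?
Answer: $-176904$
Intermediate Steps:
$s{\left(b \right)} = 2 b$ ($s{\left(b \right)} = b + b = 2 b$)
$\left(s{\left(-4 \right)} - 265\right) \left(\left(266 + H{\left(0 \right)}\right) + 382\right) = \left(2 \left(-4\right) - 265\right) \left(\left(266 + 0\right) + 382\right) = \left(-8 - 265\right) \left(266 + 382\right) = \left(-273\right) 648 = -176904$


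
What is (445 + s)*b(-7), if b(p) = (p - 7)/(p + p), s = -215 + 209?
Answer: 439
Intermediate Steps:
s = -6
b(p) = (-7 + p)/(2*p) (b(p) = (-7 + p)/((2*p)) = (-7 + p)*(1/(2*p)) = (-7 + p)/(2*p))
(445 + s)*b(-7) = (445 - 6)*((1/2)*(-7 - 7)/(-7)) = 439*((1/2)*(-1/7)*(-14)) = 439*1 = 439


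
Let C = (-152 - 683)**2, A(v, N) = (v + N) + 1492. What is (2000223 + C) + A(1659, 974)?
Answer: 2701573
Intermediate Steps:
A(v, N) = 1492 + N + v (A(v, N) = (N + v) + 1492 = 1492 + N + v)
C = 697225 (C = (-835)**2 = 697225)
(2000223 + C) + A(1659, 974) = (2000223 + 697225) + (1492 + 974 + 1659) = 2697448 + 4125 = 2701573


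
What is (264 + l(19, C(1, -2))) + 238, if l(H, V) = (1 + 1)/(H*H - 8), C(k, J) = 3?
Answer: 177208/353 ≈ 502.01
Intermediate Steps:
l(H, V) = 2/(-8 + H**2) (l(H, V) = 2/(H**2 - 8) = 2/(-8 + H**2))
(264 + l(19, C(1, -2))) + 238 = (264 + 2/(-8 + 19**2)) + 238 = (264 + 2/(-8 + 361)) + 238 = (264 + 2/353) + 238 = 93194/353 + 238 = 177208/353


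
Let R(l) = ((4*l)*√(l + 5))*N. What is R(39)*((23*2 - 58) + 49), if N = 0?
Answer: 0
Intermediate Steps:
R(l) = 0 (R(l) = ((4*l)*√(l + 5))*0 = ((4*l)*√(5 + l))*0 = (4*l*√(5 + l))*0 = 0)
R(39)*((23*2 - 58) + 49) = 0*((23*2 - 58) + 49) = 0*((46 - 58) + 49) = 0*(-12 + 49) = 0*37 = 0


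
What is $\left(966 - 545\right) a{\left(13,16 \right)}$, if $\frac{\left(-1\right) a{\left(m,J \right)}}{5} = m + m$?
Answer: $-54730$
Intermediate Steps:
$a{\left(m,J \right)} = - 10 m$ ($a{\left(m,J \right)} = - 5 \left(m + m\right) = - 5 \cdot 2 m = - 10 m$)
$\left(966 - 545\right) a{\left(13,16 \right)} = \left(966 - 545\right) \left(\left(-10\right) 13\right) = 421 \left(-130\right) = -54730$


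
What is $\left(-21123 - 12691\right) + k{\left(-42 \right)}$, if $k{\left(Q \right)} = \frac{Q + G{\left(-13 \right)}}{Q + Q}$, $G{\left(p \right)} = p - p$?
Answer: $- \frac{67627}{2} \approx -33814.0$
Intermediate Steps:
$G{\left(p \right)} = 0$
$k{\left(Q \right)} = \frac{1}{2}$ ($k{\left(Q \right)} = \frac{Q + 0}{Q + Q} = \frac{Q}{2 Q} = Q \frac{1}{2 Q} = \frac{1}{2}$)
$\left(-21123 - 12691\right) + k{\left(-42 \right)} = \left(-21123 - 12691\right) + \frac{1}{2} = -33814 + \frac{1}{2} = - \frac{67627}{2}$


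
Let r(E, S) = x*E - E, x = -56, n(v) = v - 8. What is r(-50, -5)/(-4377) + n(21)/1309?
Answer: -1224583/1909831 ≈ -0.64120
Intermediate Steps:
n(v) = -8 + v
r(E, S) = -57*E (r(E, S) = -56*E - E = -57*E)
r(-50, -5)/(-4377) + n(21)/1309 = -57*(-50)/(-4377) + (-8 + 21)/1309 = 2850*(-1/4377) + 13*(1/1309) = -950/1459 + 13/1309 = -1224583/1909831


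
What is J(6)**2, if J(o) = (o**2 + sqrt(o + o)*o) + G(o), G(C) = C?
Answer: 2196 + 1008*sqrt(3) ≈ 3941.9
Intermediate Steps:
J(o) = o + o**2 + sqrt(2)*o**(3/2) (J(o) = (o**2 + sqrt(o + o)*o) + o = (o**2 + sqrt(2*o)*o) + o = (o**2 + (sqrt(2)*sqrt(o))*o) + o = (o**2 + sqrt(2)*o**(3/2)) + o = o + o**2 + sqrt(2)*o**(3/2))
J(6)**2 = (6 + 6**2 + sqrt(2)*6**(3/2))**2 = (6 + 36 + sqrt(2)*(6*sqrt(6)))**2 = (6 + 36 + 12*sqrt(3))**2 = (42 + 12*sqrt(3))**2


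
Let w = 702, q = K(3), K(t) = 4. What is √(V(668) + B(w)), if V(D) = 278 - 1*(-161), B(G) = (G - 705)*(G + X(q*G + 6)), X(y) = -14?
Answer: 5*I*√65 ≈ 40.311*I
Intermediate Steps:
q = 4
B(G) = (-705 + G)*(-14 + G) (B(G) = (G - 705)*(G - 14) = (-705 + G)*(-14 + G))
V(D) = 439 (V(D) = 278 + 161 = 439)
√(V(668) + B(w)) = √(439 + (9870 + 702² - 719*702)) = √(439 + (9870 + 492804 - 504738)) = √(439 - 2064) = √(-1625) = 5*I*√65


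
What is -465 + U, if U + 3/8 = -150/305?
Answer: -227343/488 ≈ -465.87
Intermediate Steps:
U = -423/488 (U = -3/8 - 150/305 = -3/8 - 150*1/305 = -3/8 - 30/61 = -423/488 ≈ -0.86680)
-465 + U = -465 - 423/488 = -227343/488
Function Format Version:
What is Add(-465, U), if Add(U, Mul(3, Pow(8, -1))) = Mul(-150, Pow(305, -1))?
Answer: Rational(-227343, 488) ≈ -465.87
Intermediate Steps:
U = Rational(-423, 488) (U = Add(Rational(-3, 8), Mul(-150, Pow(305, -1))) = Add(Rational(-3, 8), Mul(-150, Rational(1, 305))) = Add(Rational(-3, 8), Rational(-30, 61)) = Rational(-423, 488) ≈ -0.86680)
Add(-465, U) = Add(-465, Rational(-423, 488)) = Rational(-227343, 488)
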